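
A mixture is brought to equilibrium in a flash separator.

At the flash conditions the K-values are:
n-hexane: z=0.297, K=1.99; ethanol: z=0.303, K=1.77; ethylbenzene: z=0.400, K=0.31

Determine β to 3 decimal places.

Let β = V/F and solve Σ zᵢ(Kᵢ−1)/(1+β(Kᵢ−1)) = 0.
Check two-phase: ΣzᵢKᵢ = 1.251 > 1 and Σzᵢ/Kᵢ = 1.611 > 1, so g(0) = 0.251 > 0 and g(1) = -0.611 < 0.
Newton iteration, β⁰ = 0.5:
  β = 0.500: g = -0.0562, g' = -0.668 → β = 0.416
  β = 0.416: g = -0.0020, g' = -0.624 → β = 0.413
Converged at β = 0.413.

β = 0.413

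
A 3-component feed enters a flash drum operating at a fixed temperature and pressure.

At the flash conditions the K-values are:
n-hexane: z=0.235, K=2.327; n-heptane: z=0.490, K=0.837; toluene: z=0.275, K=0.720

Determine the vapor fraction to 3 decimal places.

Newton–Raphson from ψ = 0.5:
  ψ = 0.500: g = 0.0110, g' = -0.194 → ψ = 0.557
  ψ = 0.557: g = 0.0003, g' = -0.183 → ψ = 0.558
Converged at ψ = 0.558.

ψ = 0.558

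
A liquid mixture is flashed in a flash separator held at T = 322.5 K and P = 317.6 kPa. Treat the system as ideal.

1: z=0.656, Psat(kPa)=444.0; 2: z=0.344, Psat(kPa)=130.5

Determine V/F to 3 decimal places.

Raoult's law: Kᵢ = Pᵢˢᵃᵗ/P = Pᵢˢᵃᵗ/317.6.
  K_1 = 444.0/317.6 = 1.39798, K_2 = 130.5/317.6 = 0.41089
Newton iteration, V/F⁰ = 0.31:
  V/F = 0.310: g = -0.0155, g' = -0.261 → V/F = 0.251
  V/F = 0.251: g = -0.0003, g' = -0.250 → V/F = 0.249
Converged at V/F = 0.249.

V/F = 0.249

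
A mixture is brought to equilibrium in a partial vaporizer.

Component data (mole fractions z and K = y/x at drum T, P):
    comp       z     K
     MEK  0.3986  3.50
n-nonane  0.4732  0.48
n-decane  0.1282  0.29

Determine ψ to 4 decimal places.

Let ψ = V/F and solve Σ zᵢ(Kᵢ−1)/(1+ψ(Kᵢ−1)) = 0.
g(0) = ΣzᵢKᵢ − 1 = 0.6594 and g(1) = 1 − Σzᵢ/Kᵢ = -0.5418, so a root lies in (0, 1).
Iterate (Newton) starting at ψ = 0.36:
  ψ = 0.3600: g = 0.09946, g' = -1.0004 → ψ = 0.4594
  ψ = 0.4594: g = 0.00541, g' = -0.9029 → ψ = 0.4654
Converged at ψ = 0.4654.

ψ = 0.4654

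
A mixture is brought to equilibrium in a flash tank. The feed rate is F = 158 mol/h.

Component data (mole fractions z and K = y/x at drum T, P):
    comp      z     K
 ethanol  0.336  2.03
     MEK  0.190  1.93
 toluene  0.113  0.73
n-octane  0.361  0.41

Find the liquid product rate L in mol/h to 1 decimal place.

Rachford–Rice: g(ψ) = Σ zᵢ(Kᵢ−1)/(1+ψ(Kᵢ−1)) = 0.
g(0) = ΣzᵢKᵢ − 1 = 0.279 and g(1) = 1 − Σzᵢ/Kᵢ = -0.299, so a root lies in (0, 1).
Newton iteration, ψ⁰ = 0.5:
  ψ = 0.500: g = 0.0117, g' = -0.496 → ψ = 0.524
  ψ = 0.524: g = -0.0000, g' = -0.499 → ψ = 0.523
Converged at ψ = 0.523.
Then V = ψ·F = 0.5235·158 = 82.7 mol/h and L = F − V = 75.3 mol/h.

L = 75.3 mol/h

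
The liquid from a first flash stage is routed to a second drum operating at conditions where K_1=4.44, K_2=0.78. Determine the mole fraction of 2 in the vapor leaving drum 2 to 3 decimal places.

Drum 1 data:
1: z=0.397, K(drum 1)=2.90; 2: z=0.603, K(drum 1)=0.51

Drum 1:
Let ψ₁ = V/F and solve Σ zᵢ(Kᵢ−1)/(1+ψ₁(Kᵢ−1)) = 0.
Check two-phase: ΣzᵢKᵢ = 1.459 > 1 and Σzᵢ/Kᵢ = 1.319 > 1, so g(0) = 0.459 > 0 and g(1) = -0.319 < 0.
Binary case is linear: z₁(K₁−1)(1+ψ₁(K₂−1)) + z₂(K₂−1)(1+ψ₁(K₁−1)) = 0
⇒ ψ₁ = [z₁(K₁−1)+z₂(K₂−1)] / [−(K₁−1)(K₂−1)] = 0.4588/0.9310 = 0.493
Drum-1 compositions:
  1: x = 0.205, y = 0.595
  2: x = 0.795, y = 0.405
Drum-2 feed = drum-1 liquid: z₂ = (0.2050, 0.7950).
Drum 2:
Let ψ₂ = V/F and solve Σ zᵢ(Kᵢ−1)/(1+ψ₂(Kᵢ−1)) = 0.
Check two-phase: ΣzᵢKᵢ = 1.530 > 1 and Σzᵢ/Kᵢ = 1.065 > 1, so g(0) = 0.530 > 0 and g(1) = -0.065 < 0.
Binary case is linear: z₁(K₁−1)(1+ψ₂(K₂−1)) + z₂(K₂−1)(1+ψ₂(K₁−1)) = 0
⇒ ψ₂ = [z₁(K₁−1)+z₂(K₂−1)] / [−(K₁−1)(K₂−1)] = 0.5304/0.7568 = 0.701
  1: x = 0.060, y = 0.267
  2: x = 0.940, y = 0.733

y_2 (drum 2) = 0.733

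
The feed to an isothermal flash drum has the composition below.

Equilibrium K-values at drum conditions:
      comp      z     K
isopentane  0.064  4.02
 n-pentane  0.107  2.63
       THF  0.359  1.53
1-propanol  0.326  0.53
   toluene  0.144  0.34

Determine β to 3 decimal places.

β = 0.463

Let β = V/F and solve Σ zᵢ(Kᵢ−1)/(1+β(Kᵢ−1)) = 0.
Check two-phase: ΣzᵢKᵢ = 1.310 > 1 and Σzᵢ/Kᵢ = 1.330 > 1, so g(0) = 0.310 > 0 and g(1) = -0.330 < 0.
Newton iteration, β⁰ = 0.58:
  β = 0.580: g = -0.0592, g' = -0.512 → β = 0.464
  β = 0.464: g = -0.0006, g' = -0.506 → β = 0.463
Converged at β = 0.463.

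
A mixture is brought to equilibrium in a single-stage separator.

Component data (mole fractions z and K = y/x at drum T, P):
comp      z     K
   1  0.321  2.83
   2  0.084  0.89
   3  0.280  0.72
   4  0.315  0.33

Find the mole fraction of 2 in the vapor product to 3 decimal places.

y_2 = 0.078

Let β = V/F and solve Σ zᵢ(Kᵢ−1)/(1+β(Kᵢ−1)) = 0.
Feasibility: ΣzᵢKᵢ = 1.289, Σzᵢ/Kᵢ = 1.551 — both > 1, two phases present.
Newton iteration, β⁰ = 0.51:
  β = 0.510: g = -0.1180, g' = -0.645 → β = 0.327
  β = 0.327: g = 0.0013, g' = -0.680 → β = 0.329
Converged at β = 0.329.
Compositions from xᵢ = zᵢ/(1+β(Kᵢ−1)), yᵢ = Kᵢxᵢ:
  1: x = 0.200, y = 0.567
  2: x = 0.087, y = 0.078
  3: x = 0.308, y = 0.222
  4: x = 0.404, y = 0.133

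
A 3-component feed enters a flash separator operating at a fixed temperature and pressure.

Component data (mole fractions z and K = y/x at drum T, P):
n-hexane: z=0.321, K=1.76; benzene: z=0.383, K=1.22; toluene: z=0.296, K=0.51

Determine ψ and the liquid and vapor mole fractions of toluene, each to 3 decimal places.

ψ = 0.744, x_toluene = 0.466, y_toluene = 0.238

Material balance + equilibrium reduce to Σ zᵢ(Kᵢ−1)/(1+ψ(Kᵢ−1)) = 0.
Check two-phase: ΣzᵢKᵢ = 1.183 > 1 and Σzᵢ/Kᵢ = 1.077 > 1, so g(0) = 0.183 > 0 and g(1) = -0.077 < 0.
Newton iteration, ψ⁰ = 0.46:
  ψ = 0.460: g = 0.0700, g' = -0.236 → ψ = 0.757
  ψ = 0.757: g = -0.0036, g' = -0.268 → ψ = 0.744
Converged at ψ = 0.744.
Compositions from xᵢ = zᵢ/(1+ψ(Kᵢ−1)), yᵢ = Kᵢxᵢ:
  n-hexane: x = 0.205, y = 0.361
  benzene: x = 0.329, y = 0.402
  toluene: x = 0.466, y = 0.238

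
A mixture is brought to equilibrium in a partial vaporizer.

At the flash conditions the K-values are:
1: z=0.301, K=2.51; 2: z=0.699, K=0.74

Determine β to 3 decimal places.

β = 0.695

Material balance + equilibrium reduce to Σ zᵢ(Kᵢ−1)/(1+β(Kᵢ−1)) = 0.
g(0) = ΣzᵢKᵢ − 1 = 0.273 and g(1) = 1 − Σzᵢ/Kᵢ = -0.065, so a root lies in (0, 1).
Binary case is linear: z₁(K₁−1)(1+β(K₂−1)) + z₂(K₂−1)(1+β(K₁−1)) = 0
⇒ β = [z₁(K₁−1)+z₂(K₂−1)] / [−(K₁−1)(K₂−1)] = 0.2728/0.3926 = 0.695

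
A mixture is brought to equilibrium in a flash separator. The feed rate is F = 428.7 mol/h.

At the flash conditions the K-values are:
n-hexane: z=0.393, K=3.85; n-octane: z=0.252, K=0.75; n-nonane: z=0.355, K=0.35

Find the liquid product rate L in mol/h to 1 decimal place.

Rachford–Rice: g(ψ) = Σ zᵢ(Kᵢ−1)/(1+ψ(Kᵢ−1)) = 0.
Check two-phase: ΣzᵢKᵢ = 1.826 > 1 and Σzᵢ/Kᵢ = 1.452 > 1, so g(0) = 0.826 > 0 and g(1) = -0.452 < 0.
Newton iteration, ψ⁰ = 0.5:
  ψ = 0.500: g = 0.0480, g' = -0.893 → ψ = 0.554
  ψ = 0.554: g = 0.0008, g' = -0.868 → ψ = 0.555
Converged at ψ = 0.555.
Then V = ψ·F = 0.5547·428.7 = 237.8 mol/h and L = F − V = 190.9 mol/h.

L = 190.9 mol/h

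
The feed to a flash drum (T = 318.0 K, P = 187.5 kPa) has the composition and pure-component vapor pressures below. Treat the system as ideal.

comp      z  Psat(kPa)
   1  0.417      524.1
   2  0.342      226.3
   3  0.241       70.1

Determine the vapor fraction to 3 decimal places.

Raoult's law: Kᵢ = Pᵢˢᵃᵗ/P = Pᵢˢᵃᵗ/187.5.
  K_1 = 524.1/187.5 = 2.79520, K_2 = 226.3/187.5 = 1.20693, K_3 = 70.1/187.5 = 0.37387
Rachford–Rice: g(ψ) = Σ zᵢ(Kᵢ−1)/(1+ψ(Kᵢ−1)) = 0.
Feasibility: ΣzᵢKᵢ = 1.668, Σzᵢ/Kᵢ = 1.077 — both > 1, two phases present.
Newton–Raphson from ψ = 0.62:
  ψ = 0.620: g = 0.1704, g' = -0.565 → ψ = 0.922
  ψ = 0.922: g = -0.0153, g' = -0.729 → ψ = 0.901
  ψ = 0.901: g = -0.0003, g' = -0.703 → ψ = 0.900
Converged at ψ = 0.900.

ψ = 0.900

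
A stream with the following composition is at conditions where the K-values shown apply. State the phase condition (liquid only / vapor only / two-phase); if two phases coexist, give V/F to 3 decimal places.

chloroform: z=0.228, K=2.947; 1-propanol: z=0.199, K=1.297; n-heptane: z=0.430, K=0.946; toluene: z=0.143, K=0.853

vapor only

ΣzᵢKᵢ = 1.459; Σzᵢ/Kᵢ = 0.853.
Since Σzᵢ/Kᵢ < 1 the mixture is above its dew point — single vapor phase.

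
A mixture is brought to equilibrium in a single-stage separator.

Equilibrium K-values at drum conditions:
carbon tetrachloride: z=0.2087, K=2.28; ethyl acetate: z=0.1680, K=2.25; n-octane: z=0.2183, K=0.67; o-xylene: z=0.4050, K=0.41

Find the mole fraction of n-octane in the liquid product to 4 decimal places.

x_n-octane = 0.2385

Let β = V/F and solve Σ zᵢ(Kᵢ−1)/(1+β(Kᵢ−1)) = 0.
g(0) = ΣzᵢKᵢ − 1 = 0.1661 and g(1) = 1 − Σzᵢ/Kᵢ = -0.4798, so a root lies in (0, 1).
Newton iteration, β⁰ = 0.5:
  β = 0.5000: g = -0.13309, g' = -0.5443 → β = 0.2555
  β = 0.2555: g = 0.00045, g' = -0.5688 → β = 0.2563
Converged at β = 0.2563.
Compositions from xᵢ = zᵢ/(1+β(Kᵢ−1)), yᵢ = Kᵢxᵢ:
  carbon tetrachloride: x = 0.1572, y = 0.3583
  ethyl acetate: x = 0.1272, y = 0.2863
  n-octane: x = 0.2385, y = 0.1598
  o-xylene: x = 0.4771, y = 0.1956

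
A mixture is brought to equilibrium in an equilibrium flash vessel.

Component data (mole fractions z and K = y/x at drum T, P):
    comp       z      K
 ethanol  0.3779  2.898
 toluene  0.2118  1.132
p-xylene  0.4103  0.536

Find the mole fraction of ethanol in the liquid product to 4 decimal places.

x_ethanol = 0.1482

Iterate (Newton) starting at ψ = 0.54:
  ψ = 0.5400: g = 0.12628, g' = -0.4925 → ψ = 0.7964
  ψ = 0.7964: g = 0.00891, g' = -0.4411 → ψ = 0.8166
Converged at ψ = 0.8166.
Compositions from xᵢ = zᵢ/(1+ψ(Kᵢ−1)), yᵢ = Kᵢxᵢ:
  ethanol: x = 0.1482, y = 0.4295
  toluene: x = 0.1912, y = 0.2164
  p-xylene: x = 0.6606, y = 0.3541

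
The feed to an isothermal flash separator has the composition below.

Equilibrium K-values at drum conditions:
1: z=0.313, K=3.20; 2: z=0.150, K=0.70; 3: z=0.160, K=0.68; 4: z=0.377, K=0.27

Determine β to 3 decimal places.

Rachford–Rice: g(β) = Σ zᵢ(Kᵢ−1)/(1+β(Kᵢ−1)) = 0.
g(0) = ΣzᵢKᵢ − 1 = 0.317 and g(1) = 1 − Σzᵢ/Kᵢ = -0.944, so a root lies in (0, 1).
Iterate (Newton) starting at β = 0.5:
  β = 0.500: g = -0.2194, g' = -0.884 → β = 0.252
  β = 0.252: g = 0.0016, g' = -0.964 → β = 0.253
Converged at β = 0.253.

β = 0.253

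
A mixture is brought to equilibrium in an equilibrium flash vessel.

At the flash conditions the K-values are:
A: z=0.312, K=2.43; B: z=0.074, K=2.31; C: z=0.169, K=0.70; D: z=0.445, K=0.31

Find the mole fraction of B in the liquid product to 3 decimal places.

x_B = 0.058

Rachford–Rice: g(V/F) = Σ zᵢ(Kᵢ−1)/(1+V/F(Kᵢ−1)) = 0.
Check two-phase: ΣzᵢKᵢ = 1.185 > 1 and Σzᵢ/Kᵢ = 1.837 > 1, so g(0) = 0.185 > 0 and g(1) = -0.837 < 0.
Newton iteration, V/F⁰ = 0.5:
  V/F = 0.500: g = -0.2097, g' = -0.778 → V/F = 0.231
  V/F = 0.231: g = -0.0096, g' = -0.753 → V/F = 0.218
Converged at V/F = 0.218.
Compositions from xᵢ = zᵢ/(1+V/F(Kᵢ−1)), yᵢ = Kᵢxᵢ:
  A: x = 0.238, y = 0.578
  B: x = 0.058, y = 0.133
  C: x = 0.181, y = 0.127
  D: x = 0.524, y = 0.162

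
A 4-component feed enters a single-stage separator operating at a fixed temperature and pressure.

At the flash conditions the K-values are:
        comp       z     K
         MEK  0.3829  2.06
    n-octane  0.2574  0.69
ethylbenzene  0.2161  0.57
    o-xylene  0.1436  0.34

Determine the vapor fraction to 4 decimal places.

ψ = 0.2886

Iterate (Newton) starting at ψ = 0.43:
  ψ = 0.4300: g = -0.05960, g' = -0.4180 → ψ = 0.2874
  ψ = 0.2874: g = 0.00051, g' = -0.4299 → ψ = 0.2886
Converged at ψ = 0.2886.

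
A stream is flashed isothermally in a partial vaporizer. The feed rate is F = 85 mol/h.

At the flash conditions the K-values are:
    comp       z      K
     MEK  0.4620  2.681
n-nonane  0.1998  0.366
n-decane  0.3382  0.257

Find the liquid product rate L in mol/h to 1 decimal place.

Material balance + equilibrium reduce to Σ zᵢ(Kᵢ−1)/(1+V/F(Kᵢ−1)) = 0.
Check two-phase: ΣzᵢKᵢ = 1.3987 > 1 and Σzᵢ/Kᵢ = 2.0342 > 1, so g(0) = 0.3987 > 0 and g(1) = -1.0342 < 0.
Newton iteration, V/F⁰ = 0.5:
  V/F = 0.5000: g = -0.16332, g' = -1.0302 → V/F = 0.3415
  V/F = 0.3415: g = -0.00498, g' = -0.9930 → V/F = 0.3365
Converged at V/F = 0.3365.
Then V = V/F·F = 0.3365·85 = 28.6 mol/h and L = F − V = 56.4 mol/h.

L = 56.4 mol/h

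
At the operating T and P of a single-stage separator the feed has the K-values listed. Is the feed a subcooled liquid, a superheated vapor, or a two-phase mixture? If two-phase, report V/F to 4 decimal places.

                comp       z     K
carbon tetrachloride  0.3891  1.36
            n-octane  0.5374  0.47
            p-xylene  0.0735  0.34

subcooled liquid

ΣzᵢKᵢ = 0.8067; Σzᵢ/Kᵢ = 1.6457.
Since ΣzᵢKᵢ < 1 the mixture is below its bubble point — single liquid phase.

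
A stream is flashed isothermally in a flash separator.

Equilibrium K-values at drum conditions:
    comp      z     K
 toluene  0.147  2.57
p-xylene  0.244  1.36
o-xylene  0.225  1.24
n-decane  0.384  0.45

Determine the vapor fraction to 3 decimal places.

Newton iteration, ψ⁰ = 0.5:
  ψ = 0.500: g = -0.0394, g' = -0.368 → ψ = 0.393
  ψ = 0.393: g = -0.0004, g' = -0.363 → ψ = 0.392
Converged at ψ = 0.392.

ψ = 0.392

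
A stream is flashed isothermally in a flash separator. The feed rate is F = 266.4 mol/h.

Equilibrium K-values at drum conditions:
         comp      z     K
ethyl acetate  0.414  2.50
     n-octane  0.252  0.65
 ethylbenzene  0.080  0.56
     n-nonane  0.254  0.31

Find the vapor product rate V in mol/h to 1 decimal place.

Newton–Raphson from V/F = 0.5:
  V/F = 0.500: g = -0.0648, g' = -0.657 → V/F = 0.401
Converged at V/F = 0.401.
Then V = V/F·F = 0.4012·266.4 = 106.9 mol/h and L = F − V = 159.5 mol/h.

V = 106.9 mol/h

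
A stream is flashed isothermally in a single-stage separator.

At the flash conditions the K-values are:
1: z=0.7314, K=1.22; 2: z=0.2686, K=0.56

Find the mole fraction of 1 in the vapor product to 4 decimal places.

Rachford–Rice: g(V/F) = Σ zᵢ(Kᵢ−1)/(1+V/F(Kᵢ−1)) = 0.
Feasibility: ΣzᵢKᵢ = 1.0427, Σzᵢ/Kᵢ = 1.0792 — both > 1, two phases present.
Binary case is linear: z₁(K₁−1)(1+V/F(K₂−1)) + z₂(K₂−1)(1+V/F(K₁−1)) = 0
⇒ V/F = [z₁(K₁−1)+z₂(K₂−1)] / [−(K₁−1)(K₂−1)] = 0.04272/0.09680 = 0.4414
Compositions from xᵢ = zᵢ/(1+V/F(Kᵢ−1)), yᵢ = Kᵢxᵢ:
  1: x = 0.6667, y = 0.8133
  2: x = 0.3333, y = 0.1867

y_1 = 0.8133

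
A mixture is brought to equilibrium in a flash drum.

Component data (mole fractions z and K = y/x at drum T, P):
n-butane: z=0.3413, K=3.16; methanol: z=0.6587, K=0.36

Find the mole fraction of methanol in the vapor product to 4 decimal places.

Let ψ = V/F and solve Σ zᵢ(Kᵢ−1)/(1+ψ(Kᵢ−1)) = 0.
Feasibility: ΣzᵢKᵢ = 1.3156, Σzᵢ/Kᵢ = 1.9377 — both > 1, two phases present.
Binary case is linear: z₁(K₁−1)(1+ψ(K₂−1)) + z₂(K₂−1)(1+ψ(K₁−1)) = 0
⇒ ψ = [z₁(K₁−1)+z₂(K₂−1)] / [−(K₁−1)(K₂−1)] = 0.31564/1.38240 = 0.2283
Compositions from xᵢ = zᵢ/(1+ψ(Kᵢ−1)), yᵢ = Kᵢxᵢ:
  n-butane: x = 0.2286, y = 0.7223
  methanol: x = 0.7714, y = 0.2777

y_methanol = 0.2777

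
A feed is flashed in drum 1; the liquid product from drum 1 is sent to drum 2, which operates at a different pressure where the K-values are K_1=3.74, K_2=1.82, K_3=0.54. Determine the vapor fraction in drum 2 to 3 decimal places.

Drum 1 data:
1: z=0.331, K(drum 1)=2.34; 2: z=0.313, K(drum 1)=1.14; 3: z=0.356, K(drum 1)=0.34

V/F (drum 2) = 0.738

Drum 1:
Iterate (Newton) starting at ψ₁ = 0.53:
  ψ₁ = 0.530: g = -0.0612, g' = -0.575 → ψ₁ = 0.424
  ψ₁ = 0.424: g = -0.0018, g' = -0.546 → ψ₁ = 0.420
Converged at ψ₁ = 0.420.
Drum-1 compositions:
  1: x = 0.212, y = 0.496
  2: x = 0.296, y = 0.337
  3: x = 0.493, y = 0.167
Drum-2 feed = drum-1 liquid: z₂ = (0.2118, 0.2956, 0.4926).
Drum 2:
Material balance + equilibrium reduce to Σ zᵢ(Kᵢ−1)/(1+ψ₂(Kᵢ−1)) = 0.
Feasibility: ΣzᵢKᵢ = 1.596, Σzᵢ/Kᵢ = 1.131 — both > 1, two phases present.
Newton–Raphson from ψ₂ = 0.65:
  ψ₂ = 0.650: g = 0.0435, g' = -0.502 → ψ₂ = 0.737
  ψ₂ = 0.737: g = 0.0006, g' = -0.490 → ψ₂ = 0.738
Converged at ψ₂ = 0.738.
  1: x = 0.070, y = 0.262
  2: x = 0.184, y = 0.335
  3: x = 0.746, y = 0.403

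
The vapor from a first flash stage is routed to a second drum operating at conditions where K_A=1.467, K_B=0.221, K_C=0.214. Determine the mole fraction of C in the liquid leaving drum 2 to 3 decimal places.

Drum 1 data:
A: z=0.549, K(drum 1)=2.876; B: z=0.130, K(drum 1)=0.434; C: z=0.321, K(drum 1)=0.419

Drum 1:
Material balance + equilibrium reduce to Σ zᵢ(Kᵢ−1)/(1+ψ₁(Kᵢ−1)) = 0.
Check two-phase: ΣzᵢKᵢ = 1.770 > 1 and Σzᵢ/Kᵢ = 1.257 > 1, so g(0) = 0.770 > 0 and g(1) = -0.257 < 0.
Newton–Raphson from ψ₁ = 0.65:
  ψ₁ = 0.650: g = 0.0480, g' = -0.776 → ψ₁ = 0.712
Converged at ψ₁ = 0.712.
Drum-1 compositions:
  A: x = 0.235, y = 0.676
  B: x = 0.218, y = 0.094
  C: x = 0.547, y = 0.229
Drum-2 feed = drum-1 vapor: z₂ = (0.6763, 0.0945, 0.2293).
Drum 2:
Let ψ₂ = V/F and solve Σ zᵢ(Kᵢ−1)/(1+ψ₂(Kᵢ−1)) = 0.
Check two-phase: ΣzᵢKᵢ = 1.062 > 1 and Σzᵢ/Kᵢ = 1.960 > 1, so g(0) = 0.062 > 0 and g(1) = -0.960 < 0.
Iterate (Newton) starting at ψ₂ = 0.66:
  ψ₂ = 0.660: g = -0.2845, g' = -0.941 → ψ₂ = 0.358
  ψ₂ = 0.358: g = -0.0820, g' = -0.492 → ψ₂ = 0.191
  ψ₂ = 0.191: g = -0.0085, g' = -0.400 → ψ₂ = 0.170
  ψ₂ = 0.170: g = -0.0001, g' = -0.391 → ψ₂ = 0.169
Converged at ψ₂ = 0.169.
  A: x = 0.627, y = 0.919
  B: x = 0.109, y = 0.024
  C: x = 0.264, y = 0.057

x_C (drum 2) = 0.264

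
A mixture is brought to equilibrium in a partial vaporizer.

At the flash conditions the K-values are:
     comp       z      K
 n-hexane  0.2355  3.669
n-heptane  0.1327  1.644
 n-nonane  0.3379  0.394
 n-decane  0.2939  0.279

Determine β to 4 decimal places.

β = 0.2044

Let β = V/F and solve Σ zᵢ(Kᵢ−1)/(1+β(Kᵢ−1)) = 0.
Feasibility: ΣzᵢKᵢ = 1.2973, Σzᵢ/Kᵢ = 2.0559 — both > 1, two phases present.
Newton iteration, β⁰ = 0.62:
  β = 0.6200: g = -0.41337, g' = -1.0842 → β = 0.2387
  β = 0.2387: g = -0.03736, g' = -1.0598 → β = 0.2035
  β = 0.2035: g = 0.00099, g' = -1.1189 → β = 0.2044
Converged at β = 0.2044.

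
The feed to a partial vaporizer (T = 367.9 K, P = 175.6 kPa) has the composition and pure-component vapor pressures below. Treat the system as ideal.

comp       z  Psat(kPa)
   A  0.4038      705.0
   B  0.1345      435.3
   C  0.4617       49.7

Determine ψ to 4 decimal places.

Raoult's law: Kᵢ = Pᵢˢᵃᵗ/P = Pᵢˢᵃᵗ/175.6.
  K_A = 705.0/175.6 = 4.014806, K_B = 435.3/175.6 = 2.478929, K_C = 49.7/175.6 = 0.283030
Let ψ = V/F and solve Σ zᵢ(Kᵢ−1)/(1+ψ(Kᵢ−1)) = 0.
g(0) = ΣzᵢKᵢ − 1 = 1.0853 and g(1) = 1 − Σzᵢ/Kᵢ = -0.7861, so a root lies in (0, 1).
Newton–Raphson from ψ = 0.5:
  ψ = 0.5000: g = 0.08386, g' = -1.2577 → ψ = 0.5667
  ψ = 0.5667: g = 0.00014, g' = -1.2607 → ψ = 0.5668
Converged at ψ = 0.5668.

ψ = 0.5668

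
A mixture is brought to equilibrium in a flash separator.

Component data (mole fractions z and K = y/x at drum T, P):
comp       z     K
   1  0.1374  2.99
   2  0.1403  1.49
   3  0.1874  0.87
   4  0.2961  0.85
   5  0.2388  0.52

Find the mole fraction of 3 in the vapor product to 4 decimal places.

Rachford–Rice: g(V/F) = Σ zᵢ(Kᵢ−1)/(1+V/F(Kᵢ−1)) = 0.
g(0) = ΣzᵢKᵢ − 1 = 0.1588 and g(1) = 1 − Σzᵢ/Kᵢ = -0.1631, so a root lies in (0, 1).
Newton–Raphson from V/F = 0.6:
  V/F = 0.6000: g = -0.05847, g' = -0.2535 → V/F = 0.3693
  V/F = 0.3693: g = 0.00388, g' = -0.2972 → V/F = 0.3824
  V/F = 0.3824: g = 0.00003, g' = -0.2929 → V/F = 0.3825
Converged at V/F = 0.3825.
Compositions from xᵢ = zᵢ/(1+V/F(Kᵢ−1)), yᵢ = Kᵢxᵢ:
  1: x = 0.0780, y = 0.2333
  2: x = 0.1182, y = 0.1761
  3: x = 0.1972, y = 0.1716
  4: x = 0.3141, y = 0.2670
  5: x = 0.2925, y = 0.1521

y_3 = 0.1716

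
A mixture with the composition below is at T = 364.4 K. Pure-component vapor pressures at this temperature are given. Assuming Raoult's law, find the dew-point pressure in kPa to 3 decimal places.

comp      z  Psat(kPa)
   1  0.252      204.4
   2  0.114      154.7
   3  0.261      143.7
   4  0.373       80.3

Pdew = 118.608 kPa

At the dew point ψ → 1, so Σzᵢ/Kᵢ = 1 with Kᵢ = Pᵢˢᵃᵗ/P ⇒ 1/P = Σzᵢ/Pᵢˢᵃᵗ.
1/P = 0.252/204.4 + 0.114/154.7 + 0.261/143.7 + 0.373/80.3 = 0.008431 ⇒ P = 118.608 kPa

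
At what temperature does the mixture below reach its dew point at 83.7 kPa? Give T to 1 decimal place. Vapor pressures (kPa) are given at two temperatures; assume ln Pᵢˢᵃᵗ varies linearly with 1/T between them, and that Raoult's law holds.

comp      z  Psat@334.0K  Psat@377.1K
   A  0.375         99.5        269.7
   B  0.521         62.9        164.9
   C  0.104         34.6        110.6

Dew-point temperature: Σzᵢ·P/Pᵢˢᵃᵗ(T) = 1. Interpolate ln Pᵢˢᵃᵗ = aᵢ + bᵢ/T.
  T = 334.0 K: ΣzᵢP/Pᵢˢᵃᵗ = 1.2603
  T = 377.1 K: ΣzᵢP/Pᵢˢᵃᵗ = 0.4595
  T = 355.6 K: ΣzᵢP/Pᵢˢᵃᵗ = 0.7367
  T = 344.8 K: ΣzᵢP/Pᵢˢᵃᵗ = 0.9553
  T = 339.4 K: ΣzᵢP/Pᵢˢᵃᵗ = 1.0948
  T = 342.1 K: ΣzᵢP/Pᵢˢᵃᵗ = 1.0221
Interpolating between 342.1 K and 344.8 K gives T ≈ 343.0 K.

T = 343.0 K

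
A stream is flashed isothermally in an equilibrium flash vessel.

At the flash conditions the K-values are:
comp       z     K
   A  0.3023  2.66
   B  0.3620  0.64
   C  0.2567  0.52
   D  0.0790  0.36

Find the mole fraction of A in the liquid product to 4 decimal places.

Iterate (Newton) starting at β = 0.66:
  β = 0.6600: g = -0.19936, g' = -0.4941 → β = 0.2565
  β = 0.2565: g = 0.00736, g' = -0.5899 → β = 0.2690
  β = 0.2690: g = 0.00006, g' = -0.5808 → β = 0.2691
Converged at β = 0.2691.
Compositions from xᵢ = zᵢ/(1+β(Kᵢ−1)), yᵢ = Kᵢxᵢ:
  A: x = 0.2090, y = 0.5558
  B: x = 0.4008, y = 0.2565
  C: x = 0.2948, y = 0.1533
  D: x = 0.0954, y = 0.0344

x_A = 0.2090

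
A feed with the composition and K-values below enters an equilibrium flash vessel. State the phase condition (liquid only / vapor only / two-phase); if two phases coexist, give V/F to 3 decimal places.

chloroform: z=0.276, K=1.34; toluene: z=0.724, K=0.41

ΣzᵢKᵢ = 0.667; Σzᵢ/Kᵢ = 1.972.
Since ΣzᵢKᵢ < 1 the mixture is below its bubble point — single liquid phase.

liquid only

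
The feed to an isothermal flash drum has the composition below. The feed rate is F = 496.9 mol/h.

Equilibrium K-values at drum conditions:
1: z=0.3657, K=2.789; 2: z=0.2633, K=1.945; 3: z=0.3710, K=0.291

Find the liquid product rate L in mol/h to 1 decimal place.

Rachford–Rice: g(β) = Σ zᵢ(Kᵢ−1)/(1+β(Kᵢ−1)) = 0.
Feasibility: ΣzᵢKᵢ = 1.6400, Σzᵢ/Kᵢ = 1.5414 — both > 1, two phases present.
Newton iteration, β⁰ = 0.5:
  β = 0.5000: g = 0.10682, g' = -0.8821 → β = 0.6211
  β = 0.6211: g = -0.00332, g' = -0.9514 → β = 0.6176
Converged at β = 0.6176.
Then V = β·F = 0.6176·496.9 = 306.9 mol/h and L = F − V = 190.0 mol/h.

L = 190.0 mol/h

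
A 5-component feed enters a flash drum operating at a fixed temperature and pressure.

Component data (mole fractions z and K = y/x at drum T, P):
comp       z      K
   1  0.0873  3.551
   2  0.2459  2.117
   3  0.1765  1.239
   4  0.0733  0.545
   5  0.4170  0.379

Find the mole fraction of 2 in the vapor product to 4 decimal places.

y_2 = 0.3825

Material balance + equilibrium reduce to Σ zᵢ(Kᵢ−1)/(1+V/F(Kᵢ−1)) = 0.
g(0) = ΣzᵢKᵢ − 1 = 0.2472 and g(1) = 1 − Σzᵢ/Kᵢ = -0.5180, so a root lies in (0, 1).
Iterate (Newton) starting at V/F = 0.58:
  V/F = 0.5800: g = -0.15650, g' = -0.6340 → V/F = 0.3332
  V/F = 0.3332: g = -0.00618, g' = -0.6144 → V/F = 0.3231
Converged at V/F = 0.3231.
Compositions from xᵢ = zᵢ/(1+V/F(Kᵢ−1)), yᵢ = Kᵢxᵢ:
  1: x = 0.0479, y = 0.1699
  2: x = 0.1807, y = 0.3825
  3: x = 0.1638, y = 0.2030
  4: x = 0.0859, y = 0.0468
  5: x = 0.5217, y = 0.1977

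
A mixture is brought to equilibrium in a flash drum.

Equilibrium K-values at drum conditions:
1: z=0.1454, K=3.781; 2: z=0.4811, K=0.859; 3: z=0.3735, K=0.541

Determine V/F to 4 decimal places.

V/F = 0.2022

Material balance + equilibrium reduce to Σ zᵢ(Kᵢ−1)/(1+V/F(Kᵢ−1)) = 0.
Feasibility: ΣzᵢKᵢ = 1.1651, Σzᵢ/Kᵢ = 1.2889 — both > 1, two phases present.
Newton–Raphson from V/F = 0.56:
  V/F = 0.5600: g = -0.14628, g' = -0.3258 → V/F = 0.1110
  V/F = 0.1110: g = 0.05945, g' = -0.7539 → V/F = 0.1898
  V/F = 0.1898: g = 0.00715, g' = -0.5862 → V/F = 0.2020
  V/F = 0.2020: g = 0.00012, g' = -0.5667 → V/F = 0.2022
Converged at V/F = 0.2022.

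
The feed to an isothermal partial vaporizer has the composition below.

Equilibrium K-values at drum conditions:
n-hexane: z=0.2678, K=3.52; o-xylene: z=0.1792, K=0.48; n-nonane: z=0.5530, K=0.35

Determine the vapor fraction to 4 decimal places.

ψ = 0.1423

Let ψ = V/F and solve Σ zᵢ(Kᵢ−1)/(1+ψ(Kᵢ−1)) = 0.
Check two-phase: ΣzᵢKᵢ = 1.2222 > 1 and Σzᵢ/Kᵢ = 2.0294 > 1, so g(0) = 0.2222 > 0 and g(1) = -1.0294 < 0.
Newton iteration, ψ⁰ = 0.5:
  ψ = 0.5000: g = -0.35983, g' = -0.9342 → ψ = 0.1148
  ψ = 0.1148: g = 0.03584, g' = -1.3506 → ψ = 0.1414
  ψ = 0.1414: g = 0.00118, g' = -1.2643 → ψ = 0.1423
Converged at ψ = 0.1423.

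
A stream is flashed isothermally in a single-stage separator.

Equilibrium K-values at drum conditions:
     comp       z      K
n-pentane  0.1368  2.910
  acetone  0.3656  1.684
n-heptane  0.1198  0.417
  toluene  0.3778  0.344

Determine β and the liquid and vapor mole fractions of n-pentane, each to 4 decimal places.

Newton–Raphson from β = 0.6:
  β = 0.6000: g = -0.21706, g' = -0.7328 → β = 0.3038
  β = 0.3038: g = -0.02200, g' = -0.6308 → β = 0.2689
  β = 0.2689: g = 0.00009, g' = -0.6368 → β = 0.2691
Converged at β = 0.2691.
Compositions from xᵢ = zᵢ/(1+β(Kᵢ−1)), yᵢ = Kᵢxᵢ:
  n-pentane: x = 0.0904, y = 0.2630
  acetone: x = 0.3088, y = 0.5200
  n-heptane: x = 0.1421, y = 0.0593
  toluene: x = 0.4588, y = 0.1578

β = 0.2691, x_n-pentane = 0.0904, y_n-pentane = 0.2630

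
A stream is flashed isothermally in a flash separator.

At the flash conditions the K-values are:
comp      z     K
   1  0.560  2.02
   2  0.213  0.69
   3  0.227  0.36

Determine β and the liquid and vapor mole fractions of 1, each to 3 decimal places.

Rachford–Rice: g(β) = Σ zᵢ(Kᵢ−1)/(1+β(Kᵢ−1)) = 0.
Feasibility: ΣzᵢKᵢ = 1.360, Σzᵢ/Kᵢ = 1.216 — both > 1, two phases present.
Newton–Raphson from β = 0.5:
  β = 0.500: g = 0.0865, g' = -0.485 → β = 0.678
  β = 0.678: g = -0.0027, g' = -0.527 → β = 0.673
Converged at β = 0.673.
Compositions from xᵢ = zᵢ/(1+β(Kᵢ−1)), yᵢ = Kᵢxᵢ:
  1: x = 0.332, y = 0.671
  2: x = 0.269, y = 0.186
  3: x = 0.399, y = 0.144

β = 0.673, x_1 = 0.332, y_1 = 0.671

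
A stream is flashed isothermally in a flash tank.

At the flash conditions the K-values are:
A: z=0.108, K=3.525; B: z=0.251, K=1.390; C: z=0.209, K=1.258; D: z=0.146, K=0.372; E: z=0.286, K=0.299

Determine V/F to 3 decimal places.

V/F = 0.176

Material balance + equilibrium reduce to Σ zᵢ(Kᵢ−1)/(1+V/F(Kᵢ−1)) = 0.
Check two-phase: ΣzᵢKᵢ = 1.132 > 1 and Σzᵢ/Kᵢ = 1.726 > 1, so g(0) = 0.132 > 0 and g(1) = -0.726 < 0.
Iterate (Newton) starting at V/F = 0.5:
  V/F = 0.500: g = -0.1921, g' = -0.628 → V/F = 0.194
  V/F = 0.194: g = -0.0110, g' = -0.619 → V/F = 0.176
Converged at V/F = 0.176.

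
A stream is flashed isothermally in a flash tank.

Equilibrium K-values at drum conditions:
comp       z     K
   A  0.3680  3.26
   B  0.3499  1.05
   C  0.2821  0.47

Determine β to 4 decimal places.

β = 0.9100

Let β = V/F and solve Σ zᵢ(Kᵢ−1)/(1+β(Kᵢ−1)) = 0.
g(0) = ΣzᵢKᵢ − 1 = 0.6997 and g(1) = 1 − Σzᵢ/Kᵢ = -0.0463, so a root lies in (0, 1).
Iterate (Newton) starting at β = 0.5:
  β = 0.5000: g = 0.20411, g' = -0.5618 → β = 0.8633
  β = 0.8633: g = 0.02297, g' = -0.4859 → β = 0.9106
  β = 0.9106: g = -0.00026, g' = -0.4978 → β = 0.9100
Converged at β = 0.9100.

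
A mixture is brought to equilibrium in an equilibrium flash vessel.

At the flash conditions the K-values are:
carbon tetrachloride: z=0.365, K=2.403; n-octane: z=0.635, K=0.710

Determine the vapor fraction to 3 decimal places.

ψ = 0.806

Newton–Raphson from ψ = 0.5:
  ψ = 0.500: g = 0.0856, g' = -0.321 → ψ = 0.766
  ψ = 0.766: g = 0.0100, g' = -0.255 → ψ = 0.806
Converged at ψ = 0.806.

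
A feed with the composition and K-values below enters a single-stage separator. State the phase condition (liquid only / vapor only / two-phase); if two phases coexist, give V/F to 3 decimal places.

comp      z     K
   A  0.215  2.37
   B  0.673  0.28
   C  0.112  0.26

liquid only

ΣzᵢKᵢ = 0.727; Σzᵢ/Kᵢ = 2.925.
Since ΣzᵢKᵢ < 1 the mixture is below its bubble point — single liquid phase.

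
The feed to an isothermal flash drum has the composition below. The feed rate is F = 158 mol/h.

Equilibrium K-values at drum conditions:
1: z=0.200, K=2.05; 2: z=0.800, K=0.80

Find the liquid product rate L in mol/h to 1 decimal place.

L = 120.4 mol/h

Material balance + equilibrium reduce to Σ zᵢ(Kᵢ−1)/(1+ψ(Kᵢ−1)) = 0.
Check two-phase: ΣzᵢKᵢ = 1.050 > 1 and Σzᵢ/Kᵢ = 1.098 > 1, so g(0) = 0.050 > 0 and g(1) = -0.098 < 0.
Newton iteration, ψ⁰ = 0.5:
  ψ = 0.500: g = -0.0401, g' = -0.134 → ψ = 0.202
  ψ = 0.202: g = 0.0066, g' = -0.185 → ψ = 0.237
  ψ = 0.237: g = 0.0002, g' = -0.177 → ψ = 0.238
Converged at ψ = 0.238.
Then V = ψ·F = 0.2381·158 = 37.6 mol/h and L = F − V = 120.4 mol/h.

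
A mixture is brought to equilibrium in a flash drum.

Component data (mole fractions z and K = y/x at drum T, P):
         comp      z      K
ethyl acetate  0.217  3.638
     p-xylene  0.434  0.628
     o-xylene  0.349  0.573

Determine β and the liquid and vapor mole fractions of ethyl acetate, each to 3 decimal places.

β = 0.250, x_ethyl acetate = 0.131, y_ethyl acetate = 0.476

Let β = V/F and solve Σ zᵢ(Kᵢ−1)/(1+β(Kᵢ−1)) = 0.
Check two-phase: ΣzᵢKᵢ = 1.262 > 1 and Σzᵢ/Kᵢ = 1.360 > 1, so g(0) = 0.262 > 0 and g(1) = -0.360 < 0.
Iterate (Newton) starting at β = 0.62:
  β = 0.620: g = -0.1953, g' = -0.437 → β = 0.173
  β = 0.173: g = 0.0600, g' = -0.856 → β = 0.243
  β = 0.243: g = 0.0053, g' = -0.713 → β = 0.250
Converged at β = 0.250.
Compositions from xᵢ = zᵢ/(1+β(Kᵢ−1)), yᵢ = Kᵢxᵢ:
  ethyl acetate: x = 0.131, y = 0.476
  p-xylene: x = 0.479, y = 0.301
  o-xylene: x = 0.391, y = 0.224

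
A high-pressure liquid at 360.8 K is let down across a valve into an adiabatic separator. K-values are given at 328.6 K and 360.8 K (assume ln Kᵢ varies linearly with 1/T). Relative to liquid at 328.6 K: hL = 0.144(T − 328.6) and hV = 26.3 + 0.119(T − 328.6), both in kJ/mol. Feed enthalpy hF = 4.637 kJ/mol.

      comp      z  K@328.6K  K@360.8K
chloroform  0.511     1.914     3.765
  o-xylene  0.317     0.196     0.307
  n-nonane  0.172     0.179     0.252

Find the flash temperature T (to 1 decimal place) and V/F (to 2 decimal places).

Adiabatic flash: solve Rachford–Rice at each trial T, then check hF = ψ·hV(T) + (1−ψ)·hL(T).
  T = 328.6 K: K = (1.914, 0.196, 0.179), RR gives ψ = 0.096, H_out = 2.521 kJ/mol
  T = 360.8 K: K = (3.765, 0.307, 0.252), RR gives ψ = 0.540, H_out = 18.401 kJ/mol
  T = 344.7 K: K = (2.727, 0.248, 0.214), RR gives ψ = 0.386, H_out = 12.305 kJ/mol
  T = 336.6 K: K = (2.292, 0.221, 0.196), RR gives ψ = 0.270, H_out = 8.200 kJ/mol
  T = 332.6 K: K = (2.097, 0.208, 0.187), RR gives ψ = 0.194, H_out = 5.648 kJ/mol
  T = 330.6 K: K = (2.004, 0.202, 0.183), RR gives ψ = 0.148, H_out = 4.172 kJ/mol
Linear interpolation between T = 330.6 (H_out = 4.172) and T = 332.6 (H_out = 5.648) on hF = 4.637 gives T ≈ 331.2 K, at which ψ = 0.16.

T = 331.2 K, V/F = 0.16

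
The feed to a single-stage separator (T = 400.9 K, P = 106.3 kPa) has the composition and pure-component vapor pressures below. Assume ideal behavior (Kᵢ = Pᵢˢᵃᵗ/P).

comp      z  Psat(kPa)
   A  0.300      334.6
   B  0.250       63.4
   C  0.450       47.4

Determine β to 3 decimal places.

Raoult's law: Kᵢ = Pᵢˢᵃᵗ/P = Pᵢˢᵃᵗ/106.3.
  K_A = 334.6/106.3 = 3.14770, K_B = 63.4/106.3 = 0.59643, K_C = 47.4/106.3 = 0.44591
Rachford–Rice: g(β) = Σ zᵢ(Kᵢ−1)/(1+β(Kᵢ−1)) = 0.
Check two-phase: ΣzᵢKᵢ = 1.294 > 1 and Σzᵢ/Kᵢ = 1.524 > 1, so g(0) = 0.294 > 0 and g(1) = -0.524 < 0.
Newton iteration, β⁰ = 0.5:
  β = 0.500: g = -0.1606, g' = -0.650 → β = 0.253
  β = 0.253: g = 0.0152, g' = -0.818 → β = 0.271
  β = 0.271: g = 0.0002, g' = -0.795 → β = 0.272
Converged at β = 0.272.

β = 0.272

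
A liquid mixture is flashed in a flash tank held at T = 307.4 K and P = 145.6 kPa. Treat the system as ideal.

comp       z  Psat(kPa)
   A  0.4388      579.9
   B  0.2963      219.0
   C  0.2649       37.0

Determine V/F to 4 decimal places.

V/F = 0.8024

Raoult's law: Kᵢ = Pᵢˢᵃᵗ/P = Pᵢˢᵃᵗ/145.6.
  K_A = 579.9/145.6 = 3.982830, K_B = 219.0/145.6 = 1.504121, K_C = 37.0/145.6 = 0.254121
Material balance + equilibrium reduce to Σ zᵢ(Kᵢ−1)/(1+V/F(Kᵢ−1)) = 0.
Check two-phase: ΣzᵢKᵢ = 2.2607 > 1 and Σzᵢ/Kᵢ = 1.3496 > 1, so g(0) = 1.2607 > 0 and g(1) = -0.3496 < 0.
Newton iteration, V/F⁰ = 0.64:
  V/F = 0.6400: g = 0.18482, g' = -1.0439 → V/F = 0.8170
  V/F = 0.8170: g = -0.01926, g' = -1.3343 → V/F = 0.8026
  V/F = 0.8026: g = -0.00031, g' = -1.2920 → V/F = 0.8024
Converged at V/F = 0.8024.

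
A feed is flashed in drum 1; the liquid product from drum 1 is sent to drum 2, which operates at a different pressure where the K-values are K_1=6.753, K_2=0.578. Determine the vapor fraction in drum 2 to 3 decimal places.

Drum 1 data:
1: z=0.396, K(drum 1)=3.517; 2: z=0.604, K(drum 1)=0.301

V/F (drum 2) = 0.379

Drum 1:
Binary case is linear: z₁(K₁−1)(1+ψ₁(K₂−1)) + z₂(K₂−1)(1+ψ₁(K₁−1)) = 0
⇒ ψ₁ = [z₁(K₁−1)+z₂(K₂−1)] / [−(K₁−1)(K₂−1)] = 0.5745/1.7594 = 0.327
Drum-1 compositions:
  1: x = 0.217, y = 0.764
  2: x = 0.783, y = 0.236
Drum-2 feed = drum-1 liquid: z₂ = (0.2174, 0.7826).
Drum 2:
Binary case is linear: z₁(K₁−1)(1+ψ₂(K₂−1)) + z₂(K₂−1)(1+ψ₂(K₁−1)) = 0
⇒ ψ₂ = [z₁(K₁−1)+z₂(K₂−1)] / [−(K₁−1)(K₂−1)] = 0.9201/2.4278 = 0.379
  1: x = 0.068, y = 0.462
  2: x = 0.932, y = 0.538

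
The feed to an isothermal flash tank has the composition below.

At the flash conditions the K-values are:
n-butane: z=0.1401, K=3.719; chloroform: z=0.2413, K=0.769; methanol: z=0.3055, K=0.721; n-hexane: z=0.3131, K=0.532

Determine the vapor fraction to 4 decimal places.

Iterate (Newton) starting at ψ = 0.43:
  ψ = 0.4300: g = -0.16658, g' = -0.3742 → ψ = 0.0000
  ψ = 0.0000: g = 0.09343, g' = -1.1410 → ψ = 0.0819
  ψ = 0.0819: g = 0.01515, g' = -0.8053 → ψ = 0.1007
  ψ = 0.1007: g = 0.00051, g' = -0.7525 → ψ = 0.1014
Converged at ψ = 0.1014.

ψ = 0.1014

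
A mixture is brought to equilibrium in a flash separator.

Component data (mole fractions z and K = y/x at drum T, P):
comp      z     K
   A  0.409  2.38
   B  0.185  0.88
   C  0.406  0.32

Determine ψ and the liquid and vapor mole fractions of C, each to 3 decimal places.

Newton iteration, ψ⁰ = 0.5:
  ψ = 0.500: g = -0.1079, g' = -0.707 → ψ = 0.347
  ψ = 0.347: g = -0.0030, g' = -0.681 → ψ = 0.343
Converged at ψ = 0.343.
Compositions from xᵢ = zᵢ/(1+ψ(Kᵢ−1)), yᵢ = Kᵢxᵢ:
  A: x = 0.278, y = 0.661
  B: x = 0.193, y = 0.170
  C: x = 0.529, y = 0.169

ψ = 0.343, x_C = 0.529, y_C = 0.169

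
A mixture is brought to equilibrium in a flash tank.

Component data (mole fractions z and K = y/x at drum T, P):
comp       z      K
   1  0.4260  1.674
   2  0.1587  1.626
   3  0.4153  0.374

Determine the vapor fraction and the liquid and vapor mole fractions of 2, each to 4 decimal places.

Newton–Raphson from ψ = 0.39:
  ψ = 0.3900: g = -0.03674, g' = -0.4464 → ψ = 0.3077
  ψ = 0.3077: g = -0.00089, g' = -0.4261 → ψ = 0.3056
Converged at ψ = 0.3056.
Compositions from xᵢ = zᵢ/(1+ψ(Kᵢ−1)), yᵢ = Kᵢxᵢ:
  1: x = 0.3532, y = 0.5913
  2: x = 0.1332, y = 0.2166
  3: x = 0.5135, y = 0.1921

ψ = 0.3056, x_2 = 0.1332, y_2 = 0.2166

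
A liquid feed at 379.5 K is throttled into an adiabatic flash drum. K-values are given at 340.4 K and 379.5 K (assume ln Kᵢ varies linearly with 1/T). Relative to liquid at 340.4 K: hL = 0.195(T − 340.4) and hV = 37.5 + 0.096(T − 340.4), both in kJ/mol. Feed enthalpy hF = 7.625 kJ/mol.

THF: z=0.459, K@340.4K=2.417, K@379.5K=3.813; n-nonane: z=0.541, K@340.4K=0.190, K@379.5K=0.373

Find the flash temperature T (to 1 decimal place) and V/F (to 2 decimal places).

T = 341.6 K, V/F = 0.20

Adiabatic flash: solve Rachford–Rice at each trial T, then check hF = ψ·hV(T) + (1−ψ)·hL(T).
  T = 340.4 K: K = (2.417, 0.190), RR gives ψ = 0.185, H_out = 6.933 kJ/mol
  T = 379.5 K: K = (3.813, 0.373), RR gives ψ = 0.540, H_out = 25.775 kJ/mol
  T = 359.9 K: K = (3.072, 0.271), RR gives ψ = 0.368, H_out = 16.907 kJ/mol
  T = 350.1 K: K = (2.732, 0.228), RR gives ψ = 0.282, H_out = 12.199 kJ/mol
  T = 345.2 K: K = (2.570, 0.208), RR gives ψ = 0.235, H_out = 9.641 kJ/mol
  T = 342.8 K: K = (2.493, 0.199), RR gives ψ = 0.211, H_out = 8.316 kJ/mol
Linear interpolation between T = 340.4 (H_out = 6.933) and T = 342.8 (H_out = 8.316) on hF = 7.625 gives T ≈ 341.6 K, at which ψ = 0.20.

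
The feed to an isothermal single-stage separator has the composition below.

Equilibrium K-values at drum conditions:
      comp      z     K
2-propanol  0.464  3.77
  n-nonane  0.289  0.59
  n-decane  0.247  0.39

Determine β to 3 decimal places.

β = 0.710

Material balance + equilibrium reduce to Σ zᵢ(Kᵢ−1)/(1+β(Kᵢ−1)) = 0.
Check two-phase: ΣzᵢKᵢ = 2.016 > 1 and Σzᵢ/Kᵢ = 1.246 > 1, so g(0) = 1.016 > 0 and g(1) = -0.246 < 0.
Newton iteration, β⁰ = 0.61:
  β = 0.610: g = 0.0799, g' = -0.812 → β = 0.708
  β = 0.708: g = 0.0015, g' = -0.787 → β = 0.710
Converged at β = 0.710.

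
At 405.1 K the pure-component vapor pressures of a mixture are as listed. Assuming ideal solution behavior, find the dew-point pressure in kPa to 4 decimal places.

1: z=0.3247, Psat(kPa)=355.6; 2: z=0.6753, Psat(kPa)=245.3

At the dew point ψ → 1, so Σzᵢ/Kᵢ = 1 with Kᵢ = Pᵢˢᵃᵗ/P ⇒ 1/P = Σzᵢ/Pᵢˢᵃᵗ.
1/P = 0.3247/355.6 + 0.6753/245.3 = 0.0036661 ⇒ P = 272.7724 kPa

Pdew = 272.7724 kPa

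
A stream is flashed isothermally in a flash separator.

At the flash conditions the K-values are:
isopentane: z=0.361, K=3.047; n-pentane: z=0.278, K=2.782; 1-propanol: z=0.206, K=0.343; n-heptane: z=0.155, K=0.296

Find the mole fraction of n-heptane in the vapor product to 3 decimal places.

Rachford–Rice: g(ψ) = Σ zᵢ(Kᵢ−1)/(1+ψ(Kᵢ−1)) = 0.
Check two-phase: ΣzᵢKᵢ = 1.990 > 1 and Σzᵢ/Kᵢ = 1.343 > 1, so g(0) = 0.990 > 0 and g(1) = -0.343 < 0.
Newton–Raphson from ψ = 0.39:
  ψ = 0.390: g = 0.3708, g' = -1.082 → ψ = 0.733
  ψ = 0.733: g = 0.0240, g' = -1.067 → ψ = 0.755
Converged at ψ = 0.755.
Compositions from xᵢ = zᵢ/(1+ψ(Kᵢ−1)), yᵢ = Kᵢxᵢ:
  isopentane: x = 0.142, y = 0.432
  n-pentane: x = 0.119, y = 0.330
  1-propanol: x = 0.409, y = 0.140
  n-heptane: x = 0.331, y = 0.098

y_n-heptane = 0.098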